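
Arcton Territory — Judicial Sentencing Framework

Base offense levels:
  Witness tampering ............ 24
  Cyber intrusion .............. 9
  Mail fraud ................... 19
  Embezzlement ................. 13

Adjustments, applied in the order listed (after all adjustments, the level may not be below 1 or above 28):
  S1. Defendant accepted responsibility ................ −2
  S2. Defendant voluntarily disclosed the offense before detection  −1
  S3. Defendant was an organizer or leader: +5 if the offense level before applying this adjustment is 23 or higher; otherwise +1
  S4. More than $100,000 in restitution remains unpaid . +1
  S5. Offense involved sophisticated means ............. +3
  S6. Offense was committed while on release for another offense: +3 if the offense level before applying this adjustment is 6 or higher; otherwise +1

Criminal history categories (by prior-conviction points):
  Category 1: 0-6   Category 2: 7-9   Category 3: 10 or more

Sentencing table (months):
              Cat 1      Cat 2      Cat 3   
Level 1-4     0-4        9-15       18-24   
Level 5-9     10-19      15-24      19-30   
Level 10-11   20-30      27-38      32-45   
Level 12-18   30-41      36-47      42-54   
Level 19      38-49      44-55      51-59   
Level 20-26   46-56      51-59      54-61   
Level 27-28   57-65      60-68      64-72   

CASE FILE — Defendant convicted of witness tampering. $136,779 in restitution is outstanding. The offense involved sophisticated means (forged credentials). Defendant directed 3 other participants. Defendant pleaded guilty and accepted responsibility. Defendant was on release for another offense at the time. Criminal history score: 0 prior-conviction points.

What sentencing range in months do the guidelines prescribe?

Base offense level for witness tampering: 24.
S1 applies: 24 − 2 = 22.
S2 does not apply.
S3 applies (level before this adjustment is 22 < 23, so +1): 22 + 1 = 23.
S4 applies: 23 + 1 = 24.
S5 applies: 24 + 3 = 27.
S6 applies (level before this adjustment is 27 ≥ 6, so +3): 27 + 3 = 30.
Level 30 exceeds the maximum of 28; capped at 28.
Final offense level: 28.
Criminal history: 0 prior points → Category 1 (0-6).
Level 28 falls in the 27-28 band.
Grid: Level 27-28 × Category 1 = 57-65 months.

57-65 months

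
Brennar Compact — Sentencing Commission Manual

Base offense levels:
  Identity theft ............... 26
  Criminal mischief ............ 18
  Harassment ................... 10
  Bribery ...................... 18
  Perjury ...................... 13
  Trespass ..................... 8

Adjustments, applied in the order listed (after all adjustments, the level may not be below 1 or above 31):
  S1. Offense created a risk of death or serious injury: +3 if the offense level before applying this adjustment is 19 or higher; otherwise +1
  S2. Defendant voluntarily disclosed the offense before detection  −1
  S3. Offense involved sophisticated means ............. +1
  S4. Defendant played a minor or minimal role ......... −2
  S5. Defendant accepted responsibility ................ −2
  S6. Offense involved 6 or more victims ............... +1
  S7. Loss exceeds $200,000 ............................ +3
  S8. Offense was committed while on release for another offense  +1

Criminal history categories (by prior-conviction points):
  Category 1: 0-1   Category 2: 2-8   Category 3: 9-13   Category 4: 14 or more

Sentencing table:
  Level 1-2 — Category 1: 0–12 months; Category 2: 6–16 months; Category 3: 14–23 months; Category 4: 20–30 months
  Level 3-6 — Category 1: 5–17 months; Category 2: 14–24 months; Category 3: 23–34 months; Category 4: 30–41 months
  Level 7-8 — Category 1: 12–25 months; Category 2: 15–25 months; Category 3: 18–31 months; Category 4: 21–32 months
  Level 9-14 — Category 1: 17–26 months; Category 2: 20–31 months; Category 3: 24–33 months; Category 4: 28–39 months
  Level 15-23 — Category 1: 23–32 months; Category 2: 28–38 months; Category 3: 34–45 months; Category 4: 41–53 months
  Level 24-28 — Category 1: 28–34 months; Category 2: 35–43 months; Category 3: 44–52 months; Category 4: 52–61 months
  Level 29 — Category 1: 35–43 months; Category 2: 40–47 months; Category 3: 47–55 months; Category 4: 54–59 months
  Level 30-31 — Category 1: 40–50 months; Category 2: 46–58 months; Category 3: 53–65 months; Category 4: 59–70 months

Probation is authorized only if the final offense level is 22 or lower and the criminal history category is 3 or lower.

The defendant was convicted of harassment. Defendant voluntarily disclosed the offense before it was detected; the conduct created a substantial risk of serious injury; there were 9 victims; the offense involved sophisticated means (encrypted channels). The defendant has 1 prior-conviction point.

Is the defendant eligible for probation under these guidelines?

Yes

Base offense level for harassment: 10.
S1 applies (level before this adjustment is 10 < 19, so +1): 10 + 1 = 11.
S2 applies: 11 − 1 = 10.
S3 applies: 10 + 1 = 11.
S4 does not apply.
S5 does not apply.
S6 applies: 11 + 1 = 12.
S8 does not apply.
Final offense level: 12.
Criminal history: 1 prior point → Category 1 (0-1).
Level 12 falls in the 9-14 band.
Grid: Level 9-14 × Category 1 = 17-26 months.
Probation check: level 12 ≤ 22 and category 1 ≤ 3 → eligible.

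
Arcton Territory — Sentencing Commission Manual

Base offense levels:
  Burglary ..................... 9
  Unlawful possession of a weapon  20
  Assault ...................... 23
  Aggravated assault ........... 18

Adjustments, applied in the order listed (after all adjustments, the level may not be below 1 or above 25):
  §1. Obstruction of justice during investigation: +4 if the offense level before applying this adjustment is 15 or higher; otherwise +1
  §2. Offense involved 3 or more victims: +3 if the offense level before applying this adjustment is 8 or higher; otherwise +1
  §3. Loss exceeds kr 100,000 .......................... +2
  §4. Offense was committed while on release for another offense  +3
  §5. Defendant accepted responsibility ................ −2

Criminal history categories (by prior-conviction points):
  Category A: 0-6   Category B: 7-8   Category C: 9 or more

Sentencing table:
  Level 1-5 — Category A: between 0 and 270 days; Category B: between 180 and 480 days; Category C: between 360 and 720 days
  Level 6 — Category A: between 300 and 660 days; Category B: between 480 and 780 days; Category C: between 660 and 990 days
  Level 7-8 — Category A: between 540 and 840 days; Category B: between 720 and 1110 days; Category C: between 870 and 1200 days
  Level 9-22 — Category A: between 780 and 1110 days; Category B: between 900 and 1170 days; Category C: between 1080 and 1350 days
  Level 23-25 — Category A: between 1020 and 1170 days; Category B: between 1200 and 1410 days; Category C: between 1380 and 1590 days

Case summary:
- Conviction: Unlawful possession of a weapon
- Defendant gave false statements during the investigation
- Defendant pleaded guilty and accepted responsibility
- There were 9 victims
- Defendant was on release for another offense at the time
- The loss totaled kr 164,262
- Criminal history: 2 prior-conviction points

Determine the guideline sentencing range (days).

Base offense level for unlawful possession of a weapon: 20.
§1 applies (level before this adjustment is 20 ≥ 15, so +4): 20 + 4 = 24.
§2 applies (level before this adjustment is 24 ≥ 8, so +3): 24 + 3 = 27.
§3 applies: 27 + 2 = 29.
§4 applies: 29 + 3 = 32.
§5 applies: 32 − 2 = 30.
Level 30 exceeds the maximum of 25; capped at 25.
Final offense level: 25.
Criminal history: 2 prior points → Category A (0-6).
Level 25 falls in the 23-25 band.
Grid: Level 23-25 × Category A = 1020-1170 days.

1020-1170 days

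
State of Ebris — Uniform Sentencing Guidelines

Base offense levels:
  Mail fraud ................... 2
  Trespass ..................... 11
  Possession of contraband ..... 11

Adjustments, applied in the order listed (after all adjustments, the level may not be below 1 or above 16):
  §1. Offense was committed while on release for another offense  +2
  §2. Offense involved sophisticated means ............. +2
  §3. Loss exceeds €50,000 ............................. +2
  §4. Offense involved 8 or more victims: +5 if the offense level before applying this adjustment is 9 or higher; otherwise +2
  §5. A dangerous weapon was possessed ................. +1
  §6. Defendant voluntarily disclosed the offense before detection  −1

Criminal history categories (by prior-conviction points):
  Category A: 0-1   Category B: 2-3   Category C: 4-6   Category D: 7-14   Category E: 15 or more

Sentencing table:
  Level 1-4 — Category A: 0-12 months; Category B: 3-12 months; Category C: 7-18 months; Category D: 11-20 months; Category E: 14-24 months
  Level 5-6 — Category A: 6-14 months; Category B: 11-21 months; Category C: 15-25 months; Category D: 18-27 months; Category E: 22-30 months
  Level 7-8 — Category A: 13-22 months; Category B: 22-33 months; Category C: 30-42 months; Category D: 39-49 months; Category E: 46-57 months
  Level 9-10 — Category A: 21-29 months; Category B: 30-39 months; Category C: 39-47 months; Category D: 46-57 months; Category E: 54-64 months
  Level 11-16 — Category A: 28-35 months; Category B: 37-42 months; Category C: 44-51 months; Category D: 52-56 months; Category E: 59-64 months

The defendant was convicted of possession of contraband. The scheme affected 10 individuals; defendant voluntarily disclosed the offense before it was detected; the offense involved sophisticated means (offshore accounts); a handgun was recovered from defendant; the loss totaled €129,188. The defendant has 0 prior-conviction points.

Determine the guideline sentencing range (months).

Base offense level for possession of contraband: 11.
§1 does not apply.
§2 applies: 11 + 2 = 13.
§3 applies: 13 + 2 = 15.
§4 applies (level before this adjustment is 15 ≥ 9, so +5): 15 + 5 = 20.
§5 applies: 20 + 1 = 21.
§6 applies: 21 − 1 = 20.
Level 20 exceeds the maximum of 16; capped at 16.
Final offense level: 16.
Criminal history: 0 prior points → Category A (0-1).
Level 16 falls in the 11-16 band.
Grid: Level 11-16 × Category A = 28-35 months.

28-35 months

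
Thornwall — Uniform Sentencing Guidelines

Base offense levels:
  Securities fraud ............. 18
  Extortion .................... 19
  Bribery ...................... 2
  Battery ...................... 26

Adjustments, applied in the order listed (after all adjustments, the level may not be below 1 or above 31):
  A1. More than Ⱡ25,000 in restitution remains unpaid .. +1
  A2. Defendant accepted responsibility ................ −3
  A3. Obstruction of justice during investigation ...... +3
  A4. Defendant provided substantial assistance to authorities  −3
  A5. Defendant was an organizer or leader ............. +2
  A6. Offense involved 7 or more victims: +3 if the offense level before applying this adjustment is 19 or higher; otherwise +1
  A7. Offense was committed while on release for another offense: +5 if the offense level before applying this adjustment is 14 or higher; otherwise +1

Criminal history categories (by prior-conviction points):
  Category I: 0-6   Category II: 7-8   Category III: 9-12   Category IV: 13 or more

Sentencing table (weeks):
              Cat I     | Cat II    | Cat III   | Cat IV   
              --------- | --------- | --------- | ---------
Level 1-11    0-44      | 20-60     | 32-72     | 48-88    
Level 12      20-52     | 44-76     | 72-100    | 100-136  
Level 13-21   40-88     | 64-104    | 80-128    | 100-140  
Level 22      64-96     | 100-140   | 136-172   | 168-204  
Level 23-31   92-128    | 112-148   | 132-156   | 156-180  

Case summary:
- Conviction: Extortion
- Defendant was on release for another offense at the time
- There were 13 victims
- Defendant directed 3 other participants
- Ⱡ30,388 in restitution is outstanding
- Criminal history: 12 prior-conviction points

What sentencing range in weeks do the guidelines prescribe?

132-156 weeks

Base offense level for extortion: 19.
A1 applies: 19 + 1 = 20.
A2 does not apply.
A5 applies: 20 + 2 = 22.
A6 applies (level before this adjustment is 22 ≥ 19, so +3): 22 + 3 = 25.
A7 applies (level before this adjustment is 25 ≥ 14, so +5): 25 + 5 = 30.
Final offense level: 30.
Criminal history: 12 prior points → Category III (9-12).
Level 30 falls in the 23-31 band.
Grid: Level 23-31 × Category III = 132-156 weeks.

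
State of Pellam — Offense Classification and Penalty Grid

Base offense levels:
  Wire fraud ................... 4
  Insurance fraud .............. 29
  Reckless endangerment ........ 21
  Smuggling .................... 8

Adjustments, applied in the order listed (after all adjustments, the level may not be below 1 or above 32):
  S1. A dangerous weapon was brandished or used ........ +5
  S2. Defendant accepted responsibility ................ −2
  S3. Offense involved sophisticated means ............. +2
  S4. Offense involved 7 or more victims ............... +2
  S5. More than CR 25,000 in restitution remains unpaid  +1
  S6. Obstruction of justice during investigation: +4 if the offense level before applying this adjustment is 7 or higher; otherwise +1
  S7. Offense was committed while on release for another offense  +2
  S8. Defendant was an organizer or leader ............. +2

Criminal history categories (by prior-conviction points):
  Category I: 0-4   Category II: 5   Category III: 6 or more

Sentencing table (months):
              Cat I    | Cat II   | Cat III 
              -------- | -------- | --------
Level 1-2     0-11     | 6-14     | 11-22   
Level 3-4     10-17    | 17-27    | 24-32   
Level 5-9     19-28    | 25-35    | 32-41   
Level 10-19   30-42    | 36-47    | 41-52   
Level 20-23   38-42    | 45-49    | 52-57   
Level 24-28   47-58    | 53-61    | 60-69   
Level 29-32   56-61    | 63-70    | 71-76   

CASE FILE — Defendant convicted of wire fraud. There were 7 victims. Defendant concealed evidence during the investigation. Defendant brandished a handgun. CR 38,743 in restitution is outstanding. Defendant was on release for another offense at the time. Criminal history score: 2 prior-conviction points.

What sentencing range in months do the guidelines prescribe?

Base offense level for wire fraud: 4.
S1 applies: 4 + 5 = 9.
S2 does not apply.
S3 does not apply.
S4 applies: 9 + 2 = 11.
S5 applies: 11 + 1 = 12.
S6 applies (level before this adjustment is 12 ≥ 7, so +4): 12 + 4 = 16.
S7 applies: 16 + 2 = 18.
Final offense level: 18.
Criminal history: 2 prior points → Category I (0-4).
Level 18 falls in the 10-19 band.
Grid: Level 10-19 × Category I = 30-42 months.

30-42 months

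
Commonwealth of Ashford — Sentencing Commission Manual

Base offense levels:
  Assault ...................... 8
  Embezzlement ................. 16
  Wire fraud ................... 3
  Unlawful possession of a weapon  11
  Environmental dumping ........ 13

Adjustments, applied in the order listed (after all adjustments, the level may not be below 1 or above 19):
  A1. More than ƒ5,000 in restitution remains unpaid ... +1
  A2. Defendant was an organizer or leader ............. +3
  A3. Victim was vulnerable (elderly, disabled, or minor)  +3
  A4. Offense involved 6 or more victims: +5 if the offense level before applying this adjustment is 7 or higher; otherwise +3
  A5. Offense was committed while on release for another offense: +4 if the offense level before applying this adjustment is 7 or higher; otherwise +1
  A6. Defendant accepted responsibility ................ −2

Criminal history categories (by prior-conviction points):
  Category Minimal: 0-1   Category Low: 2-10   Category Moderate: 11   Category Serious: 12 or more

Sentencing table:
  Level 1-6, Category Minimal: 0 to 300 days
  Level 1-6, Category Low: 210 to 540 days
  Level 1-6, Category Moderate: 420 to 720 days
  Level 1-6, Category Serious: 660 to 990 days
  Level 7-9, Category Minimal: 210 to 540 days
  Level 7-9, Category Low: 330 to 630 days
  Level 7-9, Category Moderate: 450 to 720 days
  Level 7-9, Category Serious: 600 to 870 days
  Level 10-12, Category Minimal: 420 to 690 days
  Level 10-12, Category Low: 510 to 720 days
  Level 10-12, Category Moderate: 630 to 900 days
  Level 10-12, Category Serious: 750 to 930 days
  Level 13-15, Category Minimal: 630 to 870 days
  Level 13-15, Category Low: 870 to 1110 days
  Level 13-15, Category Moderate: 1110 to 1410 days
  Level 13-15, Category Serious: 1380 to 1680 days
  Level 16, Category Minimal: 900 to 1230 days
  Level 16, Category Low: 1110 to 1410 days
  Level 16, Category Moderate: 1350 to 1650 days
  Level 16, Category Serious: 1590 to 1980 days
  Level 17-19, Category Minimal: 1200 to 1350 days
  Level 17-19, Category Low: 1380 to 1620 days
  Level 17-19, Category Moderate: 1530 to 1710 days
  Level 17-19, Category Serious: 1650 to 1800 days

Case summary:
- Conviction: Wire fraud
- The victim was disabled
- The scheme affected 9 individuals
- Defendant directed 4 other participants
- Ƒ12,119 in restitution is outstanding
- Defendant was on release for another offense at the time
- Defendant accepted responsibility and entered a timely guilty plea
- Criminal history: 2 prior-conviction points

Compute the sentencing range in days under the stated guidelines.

1380-1620 days

Base offense level for wire fraud: 3.
A1 applies: 3 + 1 = 4.
A2 applies: 4 + 3 = 7.
A3 applies: 7 + 3 = 10.
A4 applies (level before this adjustment is 10 ≥ 7, so +5): 10 + 5 = 15.
A5 applies (level before this adjustment is 15 ≥ 7, so +4): 15 + 4 = 19.
A6 applies: 19 − 2 = 17.
Final offense level: 17.
Criminal history: 2 prior points → Category Low (2-10).
Level 17 falls in the 17-19 band.
Grid: Level 17-19 × Category Low = 1380-1620 days.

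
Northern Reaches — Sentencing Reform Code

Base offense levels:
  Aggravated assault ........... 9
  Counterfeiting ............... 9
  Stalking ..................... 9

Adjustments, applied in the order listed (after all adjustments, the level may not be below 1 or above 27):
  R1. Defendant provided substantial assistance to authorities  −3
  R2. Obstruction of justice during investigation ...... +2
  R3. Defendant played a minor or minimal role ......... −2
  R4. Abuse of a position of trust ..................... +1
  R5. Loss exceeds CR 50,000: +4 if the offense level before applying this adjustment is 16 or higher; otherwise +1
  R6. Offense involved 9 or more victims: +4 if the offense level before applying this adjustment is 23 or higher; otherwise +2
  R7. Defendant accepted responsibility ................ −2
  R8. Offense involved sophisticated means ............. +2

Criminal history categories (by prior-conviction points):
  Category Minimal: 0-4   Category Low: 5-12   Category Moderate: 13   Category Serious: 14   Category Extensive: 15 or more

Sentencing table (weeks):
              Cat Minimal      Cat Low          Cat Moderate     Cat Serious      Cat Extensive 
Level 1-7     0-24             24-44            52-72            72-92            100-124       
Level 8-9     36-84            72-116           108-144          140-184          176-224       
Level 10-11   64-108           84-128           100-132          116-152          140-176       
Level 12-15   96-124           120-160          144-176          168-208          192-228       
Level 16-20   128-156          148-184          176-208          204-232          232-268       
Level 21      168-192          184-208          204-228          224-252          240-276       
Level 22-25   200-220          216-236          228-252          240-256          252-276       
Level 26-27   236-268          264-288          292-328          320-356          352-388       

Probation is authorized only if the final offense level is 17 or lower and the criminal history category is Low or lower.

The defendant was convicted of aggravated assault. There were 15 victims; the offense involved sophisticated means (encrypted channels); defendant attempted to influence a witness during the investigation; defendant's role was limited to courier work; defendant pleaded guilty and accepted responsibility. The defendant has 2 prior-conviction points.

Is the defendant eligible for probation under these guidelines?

Base offense level for aggravated assault: 9.
R2 applies: 9 + 2 = 11.
R3 applies: 11 − 2 = 9.
R4 does not apply.
R5 does not apply.
R6 applies (level before this adjustment is 9 < 23, so +2): 9 + 2 = 11.
R7 applies: 11 − 2 = 9.
R8 applies: 9 + 2 = 11.
Final offense level: 11.
Criminal history: 2 prior points → Category Minimal (0-4).
Level 11 falls in the 10-11 band.
Grid: Level 10-11 × Category Minimal = 64-108 weeks.
Probation check: level 11 ≤ 17 and category Minimal ≤ Low → eligible.

Yes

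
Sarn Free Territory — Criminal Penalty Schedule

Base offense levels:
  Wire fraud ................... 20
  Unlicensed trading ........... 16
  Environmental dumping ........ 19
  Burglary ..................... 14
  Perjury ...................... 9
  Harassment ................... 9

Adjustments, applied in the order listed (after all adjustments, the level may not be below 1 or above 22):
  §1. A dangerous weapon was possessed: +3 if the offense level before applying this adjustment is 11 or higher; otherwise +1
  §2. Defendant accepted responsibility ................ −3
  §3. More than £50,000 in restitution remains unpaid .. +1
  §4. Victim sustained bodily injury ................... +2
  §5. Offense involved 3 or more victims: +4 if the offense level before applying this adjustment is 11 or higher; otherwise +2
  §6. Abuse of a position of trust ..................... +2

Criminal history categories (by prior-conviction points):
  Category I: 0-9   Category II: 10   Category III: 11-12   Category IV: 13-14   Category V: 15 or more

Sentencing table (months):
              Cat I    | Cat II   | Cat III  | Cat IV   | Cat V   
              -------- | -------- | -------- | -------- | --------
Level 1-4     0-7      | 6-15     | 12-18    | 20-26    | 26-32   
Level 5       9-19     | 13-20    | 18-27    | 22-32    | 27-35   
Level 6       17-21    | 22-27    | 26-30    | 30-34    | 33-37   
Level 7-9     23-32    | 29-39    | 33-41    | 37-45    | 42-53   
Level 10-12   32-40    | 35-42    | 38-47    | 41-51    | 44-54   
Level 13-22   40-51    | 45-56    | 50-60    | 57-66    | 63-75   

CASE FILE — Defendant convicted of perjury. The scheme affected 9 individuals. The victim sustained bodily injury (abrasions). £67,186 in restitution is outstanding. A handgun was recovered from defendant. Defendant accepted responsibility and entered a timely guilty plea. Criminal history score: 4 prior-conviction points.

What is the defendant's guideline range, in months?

Base offense level for perjury: 9.
§1 applies (level before this adjustment is 9 < 11, so +1): 9 + 1 = 10.
§2 applies: 10 − 3 = 7.
§3 applies: 7 + 1 = 8.
§4 applies: 8 + 2 = 10.
§5 applies (level before this adjustment is 10 < 11, so +2): 10 + 2 = 12.
§6 does not apply.
Final offense level: 12.
Criminal history: 4 prior points → Category I (0-9).
Level 12 falls in the 10-12 band.
Grid: Level 10-12 × Category I = 32-40 months.

32-40 months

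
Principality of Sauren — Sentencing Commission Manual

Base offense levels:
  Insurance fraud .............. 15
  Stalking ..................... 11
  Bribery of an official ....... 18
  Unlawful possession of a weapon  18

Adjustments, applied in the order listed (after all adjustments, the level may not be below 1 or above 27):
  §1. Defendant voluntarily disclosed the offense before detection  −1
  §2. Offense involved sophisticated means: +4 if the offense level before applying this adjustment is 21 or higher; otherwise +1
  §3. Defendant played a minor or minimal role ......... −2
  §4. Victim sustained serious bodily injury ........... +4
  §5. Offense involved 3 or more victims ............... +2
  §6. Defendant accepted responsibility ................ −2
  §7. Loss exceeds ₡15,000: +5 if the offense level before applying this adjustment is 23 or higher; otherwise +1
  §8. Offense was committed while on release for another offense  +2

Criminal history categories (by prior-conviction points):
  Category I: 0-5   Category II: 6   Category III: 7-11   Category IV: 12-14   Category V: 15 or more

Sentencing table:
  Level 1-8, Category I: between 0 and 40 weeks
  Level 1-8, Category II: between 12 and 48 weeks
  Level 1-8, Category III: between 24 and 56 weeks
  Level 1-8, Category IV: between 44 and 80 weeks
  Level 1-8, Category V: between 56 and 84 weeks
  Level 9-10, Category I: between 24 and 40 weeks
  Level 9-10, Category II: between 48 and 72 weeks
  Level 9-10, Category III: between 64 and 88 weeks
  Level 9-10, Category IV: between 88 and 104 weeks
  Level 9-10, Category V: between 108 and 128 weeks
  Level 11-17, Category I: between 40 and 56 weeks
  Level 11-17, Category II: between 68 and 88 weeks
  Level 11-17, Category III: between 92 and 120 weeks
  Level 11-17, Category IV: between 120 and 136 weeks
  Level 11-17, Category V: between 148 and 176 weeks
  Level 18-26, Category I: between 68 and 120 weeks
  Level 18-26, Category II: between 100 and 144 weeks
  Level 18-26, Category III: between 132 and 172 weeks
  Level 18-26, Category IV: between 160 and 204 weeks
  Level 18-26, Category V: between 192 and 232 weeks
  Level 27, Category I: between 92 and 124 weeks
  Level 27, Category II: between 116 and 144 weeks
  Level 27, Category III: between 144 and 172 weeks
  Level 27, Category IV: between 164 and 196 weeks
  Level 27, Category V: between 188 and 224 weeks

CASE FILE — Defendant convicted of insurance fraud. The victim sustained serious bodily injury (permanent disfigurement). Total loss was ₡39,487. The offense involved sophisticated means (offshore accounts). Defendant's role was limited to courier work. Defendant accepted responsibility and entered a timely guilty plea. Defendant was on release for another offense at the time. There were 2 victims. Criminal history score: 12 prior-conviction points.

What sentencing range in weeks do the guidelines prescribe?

160-204 weeks

Base offense level for insurance fraud: 15.
§1 does not apply.
§2 applies (level before this adjustment is 15 < 21, so +1): 15 + 1 = 16.
§3 applies: 16 − 2 = 14.
§4 applies: 14 + 4 = 18.
§6 applies: 18 − 2 = 16.
§7 applies (level before this adjustment is 16 < 23, so +1): 16 + 1 = 17.
§8 applies: 17 + 2 = 19.
Final offense level: 19.
Criminal history: 12 prior points → Category IV (12-14).
Level 19 falls in the 18-26 band.
Grid: Level 18-26 × Category IV = 160-204 weeks.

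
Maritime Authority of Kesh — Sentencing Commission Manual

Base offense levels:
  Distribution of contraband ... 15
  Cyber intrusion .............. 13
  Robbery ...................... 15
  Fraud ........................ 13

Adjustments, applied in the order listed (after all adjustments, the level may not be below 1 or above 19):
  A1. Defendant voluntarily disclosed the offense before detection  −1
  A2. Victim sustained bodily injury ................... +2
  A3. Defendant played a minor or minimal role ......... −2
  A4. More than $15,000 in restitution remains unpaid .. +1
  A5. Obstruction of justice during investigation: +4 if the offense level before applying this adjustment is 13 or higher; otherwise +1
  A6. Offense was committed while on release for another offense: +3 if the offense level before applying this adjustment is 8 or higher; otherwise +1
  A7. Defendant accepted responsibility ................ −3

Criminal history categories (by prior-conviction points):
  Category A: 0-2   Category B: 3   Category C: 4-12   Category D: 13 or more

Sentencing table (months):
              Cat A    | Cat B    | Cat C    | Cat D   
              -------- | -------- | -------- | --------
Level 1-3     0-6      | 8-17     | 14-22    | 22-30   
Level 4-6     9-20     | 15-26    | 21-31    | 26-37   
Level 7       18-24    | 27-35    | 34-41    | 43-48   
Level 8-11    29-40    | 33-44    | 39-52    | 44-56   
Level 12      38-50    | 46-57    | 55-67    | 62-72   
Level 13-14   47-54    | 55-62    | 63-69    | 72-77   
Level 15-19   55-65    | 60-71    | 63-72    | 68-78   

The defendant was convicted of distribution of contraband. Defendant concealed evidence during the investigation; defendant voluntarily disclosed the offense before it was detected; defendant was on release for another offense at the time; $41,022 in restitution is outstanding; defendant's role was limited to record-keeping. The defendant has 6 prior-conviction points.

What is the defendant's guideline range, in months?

Base offense level for distribution of contraband: 15.
A1 applies: 15 − 1 = 14.
A2 does not apply.
A3 applies: 14 − 2 = 12.
A4 applies: 12 + 1 = 13.
A5 applies (level before this adjustment is 13 ≥ 13, so +4): 13 + 4 = 17.
A6 applies (level before this adjustment is 17 ≥ 8, so +3): 17 + 3 = 20.
A7 does not apply.
Level 20 exceeds the maximum of 19; capped at 19.
Final offense level: 19.
Criminal history: 6 prior points → Category C (4-12).
Level 19 falls in the 15-19 band.
Grid: Level 15-19 × Category C = 63-72 months.

63-72 months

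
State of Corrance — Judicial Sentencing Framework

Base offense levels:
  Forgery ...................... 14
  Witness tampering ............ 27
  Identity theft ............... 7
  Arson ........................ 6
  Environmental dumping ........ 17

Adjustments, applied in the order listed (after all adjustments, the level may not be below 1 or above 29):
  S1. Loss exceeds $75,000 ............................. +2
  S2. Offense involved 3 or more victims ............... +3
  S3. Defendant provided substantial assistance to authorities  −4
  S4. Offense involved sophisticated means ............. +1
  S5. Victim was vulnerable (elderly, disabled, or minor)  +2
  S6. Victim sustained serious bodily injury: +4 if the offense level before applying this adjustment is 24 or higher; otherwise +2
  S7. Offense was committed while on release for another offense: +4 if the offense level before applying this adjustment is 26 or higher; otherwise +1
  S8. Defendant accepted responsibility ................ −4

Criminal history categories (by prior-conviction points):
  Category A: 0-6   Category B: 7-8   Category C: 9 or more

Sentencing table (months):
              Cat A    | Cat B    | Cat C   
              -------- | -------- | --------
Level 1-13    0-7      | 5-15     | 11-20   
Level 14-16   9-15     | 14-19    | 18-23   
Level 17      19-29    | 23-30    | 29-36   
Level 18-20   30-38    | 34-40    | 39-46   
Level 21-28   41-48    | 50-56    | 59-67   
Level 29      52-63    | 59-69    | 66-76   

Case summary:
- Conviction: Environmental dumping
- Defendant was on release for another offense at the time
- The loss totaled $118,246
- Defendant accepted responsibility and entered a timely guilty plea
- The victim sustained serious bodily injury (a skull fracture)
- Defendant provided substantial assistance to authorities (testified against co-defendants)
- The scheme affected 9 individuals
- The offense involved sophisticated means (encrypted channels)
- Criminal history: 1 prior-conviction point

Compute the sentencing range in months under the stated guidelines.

Base offense level for environmental dumping: 17.
S1 applies: 17 + 2 = 19.
S2 applies: 19 + 3 = 22.
S3 applies: 22 − 4 = 18.
S4 applies: 18 + 1 = 19.
S5 does not apply.
S6 applies (level before this adjustment is 19 < 24, so +2): 19 + 2 = 21.
S7 applies (level before this adjustment is 21 < 26, so +1): 21 + 1 = 22.
S8 applies: 22 − 4 = 18.
Final offense level: 18.
Criminal history: 1 prior point → Category A (0-6).
Level 18 falls in the 18-20 band.
Grid: Level 18-20 × Category A = 30-38 months.

30-38 months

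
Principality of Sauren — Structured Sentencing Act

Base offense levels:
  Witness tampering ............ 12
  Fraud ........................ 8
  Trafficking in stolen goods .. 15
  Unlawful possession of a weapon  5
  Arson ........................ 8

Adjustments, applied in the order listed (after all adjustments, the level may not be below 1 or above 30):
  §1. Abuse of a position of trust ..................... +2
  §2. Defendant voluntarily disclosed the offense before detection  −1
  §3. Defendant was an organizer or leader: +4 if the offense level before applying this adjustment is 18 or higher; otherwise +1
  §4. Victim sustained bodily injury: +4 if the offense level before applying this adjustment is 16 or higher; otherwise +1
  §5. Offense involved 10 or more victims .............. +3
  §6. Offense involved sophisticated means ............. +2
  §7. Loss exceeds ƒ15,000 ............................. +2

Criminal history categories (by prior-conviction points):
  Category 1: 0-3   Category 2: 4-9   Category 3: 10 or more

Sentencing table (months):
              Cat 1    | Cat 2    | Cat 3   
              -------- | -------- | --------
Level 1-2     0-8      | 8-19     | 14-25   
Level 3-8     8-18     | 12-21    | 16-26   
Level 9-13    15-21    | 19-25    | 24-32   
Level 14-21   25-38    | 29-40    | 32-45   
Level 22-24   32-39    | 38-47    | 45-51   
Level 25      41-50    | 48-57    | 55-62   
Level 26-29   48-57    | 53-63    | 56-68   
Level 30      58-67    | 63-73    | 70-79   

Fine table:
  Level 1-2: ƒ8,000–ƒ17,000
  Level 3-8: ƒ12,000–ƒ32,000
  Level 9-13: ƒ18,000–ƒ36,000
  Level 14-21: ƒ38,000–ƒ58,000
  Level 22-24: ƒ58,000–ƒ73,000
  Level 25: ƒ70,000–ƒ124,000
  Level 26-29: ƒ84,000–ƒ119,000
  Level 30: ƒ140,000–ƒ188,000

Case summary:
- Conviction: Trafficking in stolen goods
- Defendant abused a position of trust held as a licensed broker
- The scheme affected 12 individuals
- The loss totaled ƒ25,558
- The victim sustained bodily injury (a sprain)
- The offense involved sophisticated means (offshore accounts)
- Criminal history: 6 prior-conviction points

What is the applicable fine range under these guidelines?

ƒ84,000–ƒ119,000

Base offense level for trafficking in stolen goods: 15.
§1 applies: 15 + 2 = 17.
§2 does not apply.
§3 does not apply.
§4 applies (level before this adjustment is 17 ≥ 16, so +4): 17 + 4 = 21.
§5 applies: 21 + 3 = 24.
§6 applies: 24 + 2 = 26.
§7 applies: 26 + 2 = 28.
Final offense level: 28.
Level 28 falls in the 26-29 band.
Fine table: Level 26-29 → ƒ84,000–ƒ119,000.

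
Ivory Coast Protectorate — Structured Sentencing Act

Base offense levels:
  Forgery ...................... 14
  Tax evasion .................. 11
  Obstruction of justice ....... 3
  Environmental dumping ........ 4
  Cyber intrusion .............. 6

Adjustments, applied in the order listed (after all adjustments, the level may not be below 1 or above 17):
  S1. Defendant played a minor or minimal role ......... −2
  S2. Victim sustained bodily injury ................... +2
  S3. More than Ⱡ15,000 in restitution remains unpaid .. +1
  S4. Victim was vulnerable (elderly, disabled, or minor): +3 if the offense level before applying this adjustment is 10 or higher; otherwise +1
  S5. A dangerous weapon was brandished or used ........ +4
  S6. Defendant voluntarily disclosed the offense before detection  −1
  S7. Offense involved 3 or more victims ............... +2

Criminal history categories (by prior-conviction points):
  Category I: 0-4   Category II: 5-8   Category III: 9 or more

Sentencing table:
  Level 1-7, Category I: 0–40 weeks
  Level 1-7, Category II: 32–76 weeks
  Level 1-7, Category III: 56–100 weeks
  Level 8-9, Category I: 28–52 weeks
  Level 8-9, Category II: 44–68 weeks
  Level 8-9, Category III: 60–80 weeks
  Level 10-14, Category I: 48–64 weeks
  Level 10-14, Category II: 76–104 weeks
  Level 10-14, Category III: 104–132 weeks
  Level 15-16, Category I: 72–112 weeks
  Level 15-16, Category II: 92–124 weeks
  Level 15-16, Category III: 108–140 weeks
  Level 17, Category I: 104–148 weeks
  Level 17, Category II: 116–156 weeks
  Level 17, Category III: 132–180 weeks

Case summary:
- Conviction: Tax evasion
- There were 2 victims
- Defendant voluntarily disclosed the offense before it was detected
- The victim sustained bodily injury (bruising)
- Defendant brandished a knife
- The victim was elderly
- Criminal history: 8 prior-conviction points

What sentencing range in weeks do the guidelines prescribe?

116-156 weeks

Base offense level for tax evasion: 11.
S1 does not apply.
S2 applies: 11 + 2 = 13.
S4 applies (level before this adjustment is 13 ≥ 10, so +3): 13 + 3 = 16.
S5 applies: 16 + 4 = 20.
S6 applies: 20 − 1 = 19.
Level 19 exceeds the maximum of 17; capped at 17.
Final offense level: 17.
Criminal history: 8 prior points → Category II (5-8).
Level 17 falls in the 17 band.
Grid: Level 17 × Category II = 116-156 weeks.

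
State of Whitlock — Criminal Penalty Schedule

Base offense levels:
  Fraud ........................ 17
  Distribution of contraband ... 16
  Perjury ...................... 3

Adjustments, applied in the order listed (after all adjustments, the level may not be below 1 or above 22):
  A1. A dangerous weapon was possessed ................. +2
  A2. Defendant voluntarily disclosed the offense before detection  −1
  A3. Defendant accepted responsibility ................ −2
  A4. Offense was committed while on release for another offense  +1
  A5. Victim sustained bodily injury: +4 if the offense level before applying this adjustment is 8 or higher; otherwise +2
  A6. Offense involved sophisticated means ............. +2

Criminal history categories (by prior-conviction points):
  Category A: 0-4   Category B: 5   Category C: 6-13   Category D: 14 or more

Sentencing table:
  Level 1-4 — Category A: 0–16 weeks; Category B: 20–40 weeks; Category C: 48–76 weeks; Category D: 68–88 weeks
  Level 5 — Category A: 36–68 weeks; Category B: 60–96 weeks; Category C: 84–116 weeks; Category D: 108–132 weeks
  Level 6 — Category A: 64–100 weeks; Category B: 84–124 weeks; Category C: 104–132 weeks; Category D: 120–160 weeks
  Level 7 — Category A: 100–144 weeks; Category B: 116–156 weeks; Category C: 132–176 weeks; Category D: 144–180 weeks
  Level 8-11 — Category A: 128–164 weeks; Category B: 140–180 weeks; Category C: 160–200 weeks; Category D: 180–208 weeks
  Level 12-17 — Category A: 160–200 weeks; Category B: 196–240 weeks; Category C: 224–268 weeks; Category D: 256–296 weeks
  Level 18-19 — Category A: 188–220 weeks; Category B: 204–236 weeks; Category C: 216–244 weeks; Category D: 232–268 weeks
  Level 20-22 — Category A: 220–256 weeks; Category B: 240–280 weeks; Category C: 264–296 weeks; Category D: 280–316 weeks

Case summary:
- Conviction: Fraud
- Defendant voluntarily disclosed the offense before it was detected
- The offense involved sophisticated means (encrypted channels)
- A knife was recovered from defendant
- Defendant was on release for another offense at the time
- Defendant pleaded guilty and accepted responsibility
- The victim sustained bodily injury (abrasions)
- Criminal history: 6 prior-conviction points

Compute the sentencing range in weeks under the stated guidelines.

Base offense level for fraud: 17.
A1 applies: 17 + 2 = 19.
A2 applies: 19 − 1 = 18.
A3 applies: 18 − 2 = 16.
A4 applies: 16 + 1 = 17.
A5 applies (level before this adjustment is 17 ≥ 8, so +4): 17 + 4 = 21.
A6 applies: 21 + 2 = 23.
Level 23 exceeds the maximum of 22; capped at 22.
Final offense level: 22.
Criminal history: 6 prior points → Category C (6-13).
Level 22 falls in the 20-22 band.
Grid: Level 20-22 × Category C = 264-296 weeks.

264-296 weeks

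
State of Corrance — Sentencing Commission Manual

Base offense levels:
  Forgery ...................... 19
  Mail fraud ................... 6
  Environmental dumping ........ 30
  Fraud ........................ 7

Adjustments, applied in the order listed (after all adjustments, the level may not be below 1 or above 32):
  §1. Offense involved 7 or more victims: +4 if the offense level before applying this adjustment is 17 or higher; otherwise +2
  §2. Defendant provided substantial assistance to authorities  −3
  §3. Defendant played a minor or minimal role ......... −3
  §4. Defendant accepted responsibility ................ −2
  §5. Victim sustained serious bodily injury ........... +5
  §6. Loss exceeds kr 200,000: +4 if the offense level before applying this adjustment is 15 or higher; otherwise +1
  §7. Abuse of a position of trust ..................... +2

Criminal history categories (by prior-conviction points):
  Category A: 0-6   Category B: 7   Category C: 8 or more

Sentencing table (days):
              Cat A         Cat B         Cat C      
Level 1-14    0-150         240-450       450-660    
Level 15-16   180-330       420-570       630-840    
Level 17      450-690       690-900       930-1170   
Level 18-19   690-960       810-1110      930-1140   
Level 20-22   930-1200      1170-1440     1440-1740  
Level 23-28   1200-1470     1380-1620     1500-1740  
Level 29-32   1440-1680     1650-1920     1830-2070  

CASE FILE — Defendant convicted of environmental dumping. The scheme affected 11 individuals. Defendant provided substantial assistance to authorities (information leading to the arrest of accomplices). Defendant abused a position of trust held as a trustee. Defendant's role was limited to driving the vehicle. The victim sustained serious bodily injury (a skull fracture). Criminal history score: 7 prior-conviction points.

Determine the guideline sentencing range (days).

1650-1920 days

Base offense level for environmental dumping: 30.
§1 applies (level before this adjustment is 30 ≥ 17, so +4): 30 + 4 = 34.
§2 applies: 34 − 3 = 31.
§3 applies: 31 − 3 = 28.
§5 applies: 28 + 5 = 33.
§6 does not apply.
§7 applies: 33 + 2 = 35.
Level 35 exceeds the maximum of 32; capped at 32.
Final offense level: 32.
Criminal history: 7 prior points → Category B (7).
Level 32 falls in the 29-32 band.
Grid: Level 29-32 × Category B = 1650-1920 days.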